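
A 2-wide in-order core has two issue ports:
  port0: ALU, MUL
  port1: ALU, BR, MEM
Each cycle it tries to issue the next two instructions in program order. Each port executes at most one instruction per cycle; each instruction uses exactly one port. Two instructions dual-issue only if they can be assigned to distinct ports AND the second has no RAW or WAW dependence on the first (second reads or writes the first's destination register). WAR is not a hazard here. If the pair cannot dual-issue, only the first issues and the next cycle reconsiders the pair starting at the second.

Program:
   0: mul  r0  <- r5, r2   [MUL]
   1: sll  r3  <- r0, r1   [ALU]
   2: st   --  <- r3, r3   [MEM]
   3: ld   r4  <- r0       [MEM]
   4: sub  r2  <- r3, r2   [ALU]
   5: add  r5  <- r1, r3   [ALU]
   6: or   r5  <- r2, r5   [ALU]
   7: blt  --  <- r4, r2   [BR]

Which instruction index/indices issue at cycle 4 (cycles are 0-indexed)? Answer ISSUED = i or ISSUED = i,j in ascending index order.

c0: i0 mul.MUL  RAW r0
c1: i1 sll.ALU  RAW r3
c2: i2 st.MEM  no-port MEM/MEM
c3: i3&i4 ld.MEM+sub.ALU  dual
c4: i5 add.ALU  RAW+WAW r5
c5: i6&i7 or.ALU+blt.BR  dual

ISSUED = 5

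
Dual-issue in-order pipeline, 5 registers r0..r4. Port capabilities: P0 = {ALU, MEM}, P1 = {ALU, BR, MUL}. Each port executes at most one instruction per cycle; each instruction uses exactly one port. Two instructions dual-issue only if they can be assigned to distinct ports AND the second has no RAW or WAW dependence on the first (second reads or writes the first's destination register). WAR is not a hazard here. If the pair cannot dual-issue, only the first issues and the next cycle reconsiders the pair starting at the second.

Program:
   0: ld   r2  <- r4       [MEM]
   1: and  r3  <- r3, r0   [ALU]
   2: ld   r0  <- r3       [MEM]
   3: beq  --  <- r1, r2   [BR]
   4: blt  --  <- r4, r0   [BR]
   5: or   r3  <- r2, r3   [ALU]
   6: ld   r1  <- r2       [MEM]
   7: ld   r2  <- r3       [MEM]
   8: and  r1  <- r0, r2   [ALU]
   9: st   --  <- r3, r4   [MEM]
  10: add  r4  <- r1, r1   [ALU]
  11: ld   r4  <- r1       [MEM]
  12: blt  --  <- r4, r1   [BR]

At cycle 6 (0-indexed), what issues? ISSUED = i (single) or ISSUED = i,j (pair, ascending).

ISSUED = 10

0. ld.MEM and.ALU @i0+i1  | 2-wide
1. ld.MEM beq.BR @i2+i3  | 2-wide
2. blt.BR or.ALU @i4+i5  | 2-wide
3. ld.MEM @i6  | no-port MEM/MEM
4. ld.MEM @i7  | RAW r2
5. and.ALU st.MEM @i8+i9  | 2-wide
6. add.ALU @i10  | WAW r4
7. ld.MEM @i11  | RAW r4
8. blt.BR @i12  | tail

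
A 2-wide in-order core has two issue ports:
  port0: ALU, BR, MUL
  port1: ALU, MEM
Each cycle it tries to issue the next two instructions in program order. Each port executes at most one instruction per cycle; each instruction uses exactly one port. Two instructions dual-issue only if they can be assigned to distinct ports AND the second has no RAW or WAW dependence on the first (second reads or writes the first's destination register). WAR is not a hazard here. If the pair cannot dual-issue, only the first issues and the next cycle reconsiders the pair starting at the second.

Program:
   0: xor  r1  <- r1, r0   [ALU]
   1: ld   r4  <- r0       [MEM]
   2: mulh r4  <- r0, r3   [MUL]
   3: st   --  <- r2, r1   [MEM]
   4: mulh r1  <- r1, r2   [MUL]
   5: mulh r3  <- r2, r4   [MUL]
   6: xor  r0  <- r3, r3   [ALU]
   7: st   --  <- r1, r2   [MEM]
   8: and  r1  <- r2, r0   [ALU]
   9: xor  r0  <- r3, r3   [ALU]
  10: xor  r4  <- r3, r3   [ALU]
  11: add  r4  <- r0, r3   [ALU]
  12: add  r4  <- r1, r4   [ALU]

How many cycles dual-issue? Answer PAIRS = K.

PAIRS = 4

0. xor/ld @i0/i1  | 2-wide
1. mulh/st @i2/i3  | 2-wide
2. mulh @i4  | no-port MUL/MUL
3. mulh @i5  | RAW r3
4. xor/st @i6/i7  | 2-wide
5. and/xor @i8/i9  | 2-wide
6. xor @i10  | WAW r4
7. add @i11  | RAW+WAW r4
8. add @i12  | tail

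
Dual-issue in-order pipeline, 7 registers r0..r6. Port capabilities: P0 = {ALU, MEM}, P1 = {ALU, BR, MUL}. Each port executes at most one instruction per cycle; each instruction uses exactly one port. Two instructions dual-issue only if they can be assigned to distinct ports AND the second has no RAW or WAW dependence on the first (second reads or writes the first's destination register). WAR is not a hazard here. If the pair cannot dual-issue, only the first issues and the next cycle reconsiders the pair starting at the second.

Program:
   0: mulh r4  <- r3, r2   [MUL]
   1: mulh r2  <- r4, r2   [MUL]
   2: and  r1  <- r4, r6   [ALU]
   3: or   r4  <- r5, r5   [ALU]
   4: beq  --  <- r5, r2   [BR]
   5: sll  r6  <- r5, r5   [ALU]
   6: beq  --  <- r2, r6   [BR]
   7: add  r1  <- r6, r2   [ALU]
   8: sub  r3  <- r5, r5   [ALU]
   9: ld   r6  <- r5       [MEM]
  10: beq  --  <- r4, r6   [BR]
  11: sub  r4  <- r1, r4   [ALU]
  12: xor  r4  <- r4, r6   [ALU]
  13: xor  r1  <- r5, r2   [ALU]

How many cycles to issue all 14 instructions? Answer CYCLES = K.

  cy0 -> i0 (mulh) no-port MUL/MUL
  cy1 -> i1&i2 (mulh+and) dual
  cy2 -> i3&i4 (or+beq) dual
  cy3 -> i5 (sll) RAW r6
  cy4 -> i6&i7 (beq+add) dual
  cy5 -> i8&i9 (sub+ld) dual
  cy6 -> i10&i11 (beq+sub) dual
  cy7 -> i12&i13 (xor+xor) dual

CYCLES = 8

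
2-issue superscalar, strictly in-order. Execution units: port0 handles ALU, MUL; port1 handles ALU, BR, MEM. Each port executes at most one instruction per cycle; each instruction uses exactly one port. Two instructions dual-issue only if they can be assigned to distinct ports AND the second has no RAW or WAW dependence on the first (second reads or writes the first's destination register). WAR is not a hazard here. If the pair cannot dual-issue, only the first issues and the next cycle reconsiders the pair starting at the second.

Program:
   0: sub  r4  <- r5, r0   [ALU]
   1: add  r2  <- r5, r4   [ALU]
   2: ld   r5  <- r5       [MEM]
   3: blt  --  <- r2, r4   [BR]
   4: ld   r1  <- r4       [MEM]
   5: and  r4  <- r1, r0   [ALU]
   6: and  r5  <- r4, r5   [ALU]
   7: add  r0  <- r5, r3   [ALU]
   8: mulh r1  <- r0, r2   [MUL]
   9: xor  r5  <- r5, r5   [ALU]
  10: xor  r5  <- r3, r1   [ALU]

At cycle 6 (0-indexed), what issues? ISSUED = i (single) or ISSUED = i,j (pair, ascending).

t=0 i0:sub ; RAW r4
t=1 i1,i2:add+ld ; pair
t=2 i3:blt ; no-port BR/MEM
t=3 i4:ld ; RAW r1
t=4 i5:and ; RAW r4
t=5 i6:and ; RAW r5
t=6 i7:add ; RAW r0
t=7 i8,i9:mulh+xor ; pair
t=8 i10:xor ; tail

ISSUED = 7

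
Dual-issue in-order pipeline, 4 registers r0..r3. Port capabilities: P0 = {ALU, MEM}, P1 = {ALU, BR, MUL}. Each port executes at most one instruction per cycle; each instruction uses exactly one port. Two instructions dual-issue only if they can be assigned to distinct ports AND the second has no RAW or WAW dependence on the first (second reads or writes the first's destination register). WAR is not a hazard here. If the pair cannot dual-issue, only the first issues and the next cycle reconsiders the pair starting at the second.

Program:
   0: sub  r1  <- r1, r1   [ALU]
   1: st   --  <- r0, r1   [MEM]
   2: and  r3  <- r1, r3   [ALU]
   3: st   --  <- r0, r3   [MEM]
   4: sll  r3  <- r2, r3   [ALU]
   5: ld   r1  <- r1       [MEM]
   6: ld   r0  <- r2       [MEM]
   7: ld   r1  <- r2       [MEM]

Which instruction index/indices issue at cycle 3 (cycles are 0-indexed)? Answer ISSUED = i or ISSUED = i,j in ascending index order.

ISSUED = 5

#0 head=0: sub.ALU i0 RAW r1
#1 head=1: st.MEM/and.ALU i1/i2 pair
#2 head=3: st.MEM/sll.ALU i3/i4 pair
#3 head=5: ld.MEM i5 no-port MEM/MEM
#4 head=6: ld.MEM i6 no-port MEM/MEM
#5 head=7: ld.MEM i7 tail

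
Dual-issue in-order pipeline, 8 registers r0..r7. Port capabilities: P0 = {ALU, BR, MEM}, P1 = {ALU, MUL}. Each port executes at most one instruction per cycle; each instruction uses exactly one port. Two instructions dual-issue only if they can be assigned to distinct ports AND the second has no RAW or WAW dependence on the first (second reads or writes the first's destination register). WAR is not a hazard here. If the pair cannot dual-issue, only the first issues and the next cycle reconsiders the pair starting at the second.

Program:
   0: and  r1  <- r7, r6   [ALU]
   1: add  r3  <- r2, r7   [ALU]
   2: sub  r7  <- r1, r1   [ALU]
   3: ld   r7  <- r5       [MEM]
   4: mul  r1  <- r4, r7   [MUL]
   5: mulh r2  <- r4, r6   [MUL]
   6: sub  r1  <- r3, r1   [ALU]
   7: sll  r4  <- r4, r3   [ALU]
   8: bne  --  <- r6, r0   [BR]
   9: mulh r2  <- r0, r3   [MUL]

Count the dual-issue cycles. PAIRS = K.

PAIRS = 3

#0 head=0: and;add i0+i1 2-wide
#1 head=2: sub i2 WAW r7
#2 head=3: ld i3 RAW r7
#3 head=4: mul i4 no-port MUL/MUL
#4 head=5: mulh;sub i5+i6 2-wide
#5 head=7: sll;bne i7+i8 2-wide
#6 head=9: mulh i9 tail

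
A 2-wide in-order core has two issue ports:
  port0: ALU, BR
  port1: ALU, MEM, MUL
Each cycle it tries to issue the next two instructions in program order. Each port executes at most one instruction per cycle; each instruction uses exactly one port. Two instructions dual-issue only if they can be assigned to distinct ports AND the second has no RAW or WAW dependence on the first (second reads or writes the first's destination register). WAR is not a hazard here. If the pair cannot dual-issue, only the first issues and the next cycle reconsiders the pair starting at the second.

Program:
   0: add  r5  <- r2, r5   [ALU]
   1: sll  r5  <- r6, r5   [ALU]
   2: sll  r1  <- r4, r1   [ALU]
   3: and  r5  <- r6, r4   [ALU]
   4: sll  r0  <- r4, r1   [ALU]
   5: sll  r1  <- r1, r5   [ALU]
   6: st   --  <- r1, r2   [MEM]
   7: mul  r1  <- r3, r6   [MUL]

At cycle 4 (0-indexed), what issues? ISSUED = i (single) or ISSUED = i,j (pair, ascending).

t=0 i0:add ; RAW+WAW r5
t=1 i1,i2:sll sll ; 2-wide
t=2 i3,i4:and sll ; 2-wide
t=3 i5:sll ; RAW r1
t=4 i6:st ; no-port MEM/MUL
t=5 i7:mul ; tail

ISSUED = 6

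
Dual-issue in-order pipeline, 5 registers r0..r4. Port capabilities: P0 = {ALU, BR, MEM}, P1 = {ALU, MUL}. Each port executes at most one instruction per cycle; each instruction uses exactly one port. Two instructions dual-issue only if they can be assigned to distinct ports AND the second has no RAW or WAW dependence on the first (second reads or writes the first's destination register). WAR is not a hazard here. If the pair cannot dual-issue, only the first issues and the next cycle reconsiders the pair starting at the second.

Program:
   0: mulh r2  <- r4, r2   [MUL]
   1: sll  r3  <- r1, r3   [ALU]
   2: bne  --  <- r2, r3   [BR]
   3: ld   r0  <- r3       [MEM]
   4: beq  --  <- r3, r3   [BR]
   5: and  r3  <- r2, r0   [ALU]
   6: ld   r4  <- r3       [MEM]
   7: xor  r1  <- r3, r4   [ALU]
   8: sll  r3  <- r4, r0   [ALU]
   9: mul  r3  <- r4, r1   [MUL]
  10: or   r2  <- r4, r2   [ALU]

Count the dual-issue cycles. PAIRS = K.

t=0 i0,i1:mulh/sll ; dual
t=1 i2:bne ; no-port BR/MEM
t=2 i3:ld ; no-port MEM/BR
t=3 i4,i5:beq/and ; dual
t=4 i6:ld ; RAW r4
t=5 i7,i8:xor/sll ; dual
t=6 i9,i10:mul/or ; dual

PAIRS = 4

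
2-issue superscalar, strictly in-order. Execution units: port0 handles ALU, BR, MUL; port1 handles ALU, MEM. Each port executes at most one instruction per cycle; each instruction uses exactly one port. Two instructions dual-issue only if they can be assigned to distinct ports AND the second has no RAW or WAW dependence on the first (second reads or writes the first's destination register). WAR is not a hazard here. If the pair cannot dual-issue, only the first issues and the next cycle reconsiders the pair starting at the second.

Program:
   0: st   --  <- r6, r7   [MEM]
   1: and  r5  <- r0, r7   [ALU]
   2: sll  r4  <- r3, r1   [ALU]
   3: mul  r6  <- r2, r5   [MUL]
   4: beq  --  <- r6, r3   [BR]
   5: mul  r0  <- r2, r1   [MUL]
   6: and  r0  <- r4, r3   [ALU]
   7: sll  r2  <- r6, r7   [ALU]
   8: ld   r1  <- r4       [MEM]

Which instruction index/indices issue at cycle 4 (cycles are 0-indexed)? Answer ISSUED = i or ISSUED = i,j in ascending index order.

ISSUED = 6,7

c0: i0+i1 st.MEM+and.ALU  2-wide
c1: i2+i3 sll.ALU+mul.MUL  2-wide
c2: i4 beq.BR  no-port BR/MUL
c3: i5 mul.MUL  WAW r0
c4: i6+i7 and.ALU+sll.ALU  2-wide
c5: i8 ld.MEM  tail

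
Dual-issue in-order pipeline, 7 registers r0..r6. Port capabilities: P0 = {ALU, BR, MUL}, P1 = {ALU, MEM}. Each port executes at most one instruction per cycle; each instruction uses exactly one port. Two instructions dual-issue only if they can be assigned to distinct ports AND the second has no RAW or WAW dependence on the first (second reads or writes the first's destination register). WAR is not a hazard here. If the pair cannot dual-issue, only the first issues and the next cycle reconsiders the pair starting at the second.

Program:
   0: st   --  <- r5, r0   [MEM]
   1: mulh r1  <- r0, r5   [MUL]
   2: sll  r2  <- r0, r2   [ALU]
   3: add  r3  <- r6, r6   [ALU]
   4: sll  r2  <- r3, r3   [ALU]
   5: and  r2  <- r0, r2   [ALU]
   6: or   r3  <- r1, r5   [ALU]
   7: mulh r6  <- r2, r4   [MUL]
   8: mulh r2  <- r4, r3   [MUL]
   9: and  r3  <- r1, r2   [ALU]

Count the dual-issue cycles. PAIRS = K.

PAIRS = 3

  cy0 -> i0,i1 (st/mulh) pair
  cy1 -> i2,i3 (sll/add) pair
  cy2 -> i4 (sll) RAW+WAW r2
  cy3 -> i5,i6 (and/or) pair
  cy4 -> i7 (mulh) no-port MUL/MUL
  cy5 -> i8 (mulh) RAW r2
  cy6 -> i9 (and) tail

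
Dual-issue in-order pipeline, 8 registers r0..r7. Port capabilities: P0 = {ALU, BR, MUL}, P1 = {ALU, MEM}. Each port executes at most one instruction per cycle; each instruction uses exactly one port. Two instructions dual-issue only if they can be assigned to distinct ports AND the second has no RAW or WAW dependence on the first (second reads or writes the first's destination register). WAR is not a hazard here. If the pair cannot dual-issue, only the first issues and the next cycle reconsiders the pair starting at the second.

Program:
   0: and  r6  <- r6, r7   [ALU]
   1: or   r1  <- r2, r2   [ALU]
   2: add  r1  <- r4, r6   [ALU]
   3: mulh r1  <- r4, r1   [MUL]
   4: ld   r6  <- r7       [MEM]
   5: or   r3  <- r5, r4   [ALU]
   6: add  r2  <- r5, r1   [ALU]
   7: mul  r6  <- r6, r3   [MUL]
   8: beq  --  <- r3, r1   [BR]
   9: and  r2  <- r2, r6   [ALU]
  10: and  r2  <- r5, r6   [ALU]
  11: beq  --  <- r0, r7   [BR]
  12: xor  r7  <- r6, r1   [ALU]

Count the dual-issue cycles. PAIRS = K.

[0] i0/i1  and.ALU;or.ALU  -- dual
[1] i2  add.ALU  -- RAW+WAW r1
[2] i3/i4  mulh.MUL;ld.MEM  -- dual
[3] i5/i6  or.ALU;add.ALU  -- dual
[4] i7  mul.MUL  -- no-port MUL/BR
[5] i8/i9  beq.BR;and.ALU  -- dual
[6] i10/i11  and.ALU;beq.BR  -- dual
[7] i12  xor.ALU  -- tail

PAIRS = 5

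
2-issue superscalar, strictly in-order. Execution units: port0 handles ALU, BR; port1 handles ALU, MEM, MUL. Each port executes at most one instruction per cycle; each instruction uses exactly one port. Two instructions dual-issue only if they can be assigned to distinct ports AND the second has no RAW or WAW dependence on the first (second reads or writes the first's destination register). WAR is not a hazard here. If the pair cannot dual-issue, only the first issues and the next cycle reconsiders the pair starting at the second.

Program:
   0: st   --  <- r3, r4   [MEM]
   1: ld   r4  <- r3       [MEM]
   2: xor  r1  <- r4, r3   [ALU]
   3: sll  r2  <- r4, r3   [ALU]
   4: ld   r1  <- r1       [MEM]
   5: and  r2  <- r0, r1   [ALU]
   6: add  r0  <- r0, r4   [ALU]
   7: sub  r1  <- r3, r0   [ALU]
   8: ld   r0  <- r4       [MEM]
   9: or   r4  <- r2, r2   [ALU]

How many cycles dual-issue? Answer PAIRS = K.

PAIRS = 3

t=0 i0:st ; no-port MEM/MEM
t=1 i1:ld ; RAW r4
t=2 i2/i3:xor/sll ; dual
t=3 i4:ld ; RAW r1
t=4 i5/i6:and/add ; dual
t=5 i7/i8:sub/ld ; dual
t=6 i9:or ; tail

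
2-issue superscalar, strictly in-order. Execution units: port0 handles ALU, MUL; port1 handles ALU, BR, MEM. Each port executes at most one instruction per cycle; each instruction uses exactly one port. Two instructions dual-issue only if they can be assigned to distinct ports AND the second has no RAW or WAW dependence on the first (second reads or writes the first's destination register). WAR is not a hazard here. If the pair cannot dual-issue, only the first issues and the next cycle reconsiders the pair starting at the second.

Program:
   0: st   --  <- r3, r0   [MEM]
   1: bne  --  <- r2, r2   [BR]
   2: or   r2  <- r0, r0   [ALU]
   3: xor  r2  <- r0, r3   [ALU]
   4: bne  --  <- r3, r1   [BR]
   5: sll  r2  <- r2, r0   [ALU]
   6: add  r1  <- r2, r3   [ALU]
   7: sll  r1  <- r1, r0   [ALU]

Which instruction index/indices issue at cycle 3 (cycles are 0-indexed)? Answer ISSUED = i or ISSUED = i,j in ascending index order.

#0 head=0: st.MEM i0 no-port MEM/BR
#1 head=1: bne.BR/or.ALU i1+i2 dual
#2 head=3: xor.ALU/bne.BR i3+i4 dual
#3 head=5: sll.ALU i5 RAW r2
#4 head=6: add.ALU i6 RAW+WAW r1
#5 head=7: sll.ALU i7 tail

ISSUED = 5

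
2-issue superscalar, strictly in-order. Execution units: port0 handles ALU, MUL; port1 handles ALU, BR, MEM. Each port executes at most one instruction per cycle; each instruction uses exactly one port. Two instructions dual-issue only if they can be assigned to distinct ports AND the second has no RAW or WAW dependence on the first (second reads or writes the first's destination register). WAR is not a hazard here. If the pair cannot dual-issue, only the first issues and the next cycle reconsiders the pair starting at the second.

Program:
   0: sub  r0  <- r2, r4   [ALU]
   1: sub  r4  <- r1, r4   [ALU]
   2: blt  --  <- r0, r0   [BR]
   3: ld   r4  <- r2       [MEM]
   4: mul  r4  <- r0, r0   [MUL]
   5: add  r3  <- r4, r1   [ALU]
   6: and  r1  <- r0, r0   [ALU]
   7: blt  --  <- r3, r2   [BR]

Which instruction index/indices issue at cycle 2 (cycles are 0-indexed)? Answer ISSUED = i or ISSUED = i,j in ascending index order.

  cy0 -> i0&i1 (sub;sub) dual
  cy1 -> i2 (blt) no-port BR/MEM
  cy2 -> i3 (ld) WAW r4
  cy3 -> i4 (mul) RAW r4
  cy4 -> i5&i6 (add;and) dual
  cy5 -> i7 (blt) tail

ISSUED = 3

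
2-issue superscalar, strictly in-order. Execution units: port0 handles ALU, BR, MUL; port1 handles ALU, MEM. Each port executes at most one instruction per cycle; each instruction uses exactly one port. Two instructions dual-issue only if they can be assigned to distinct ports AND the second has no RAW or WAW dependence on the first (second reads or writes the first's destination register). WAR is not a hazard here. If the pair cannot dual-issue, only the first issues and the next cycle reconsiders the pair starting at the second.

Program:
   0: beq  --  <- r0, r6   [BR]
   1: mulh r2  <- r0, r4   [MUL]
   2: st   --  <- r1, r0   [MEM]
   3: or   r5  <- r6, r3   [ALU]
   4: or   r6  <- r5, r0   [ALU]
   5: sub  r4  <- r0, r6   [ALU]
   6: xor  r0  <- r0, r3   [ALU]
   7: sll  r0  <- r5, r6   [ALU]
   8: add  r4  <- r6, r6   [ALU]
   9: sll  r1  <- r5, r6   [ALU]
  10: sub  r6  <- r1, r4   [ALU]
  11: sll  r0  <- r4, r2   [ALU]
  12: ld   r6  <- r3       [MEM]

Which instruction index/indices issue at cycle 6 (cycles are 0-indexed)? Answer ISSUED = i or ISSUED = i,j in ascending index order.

ISSUED = 9

c0: i0 beq.BR  no-port BR/MUL
c1: i1,i2 mulh.MUL st.MEM  pair
c2: i3 or.ALU  RAW r5
c3: i4 or.ALU  RAW r6
c4: i5,i6 sub.ALU xor.ALU  pair
c5: i7,i8 sll.ALU add.ALU  pair
c6: i9 sll.ALU  RAW r1
c7: i10,i11 sub.ALU sll.ALU  pair
c8: i12 ld.MEM  tail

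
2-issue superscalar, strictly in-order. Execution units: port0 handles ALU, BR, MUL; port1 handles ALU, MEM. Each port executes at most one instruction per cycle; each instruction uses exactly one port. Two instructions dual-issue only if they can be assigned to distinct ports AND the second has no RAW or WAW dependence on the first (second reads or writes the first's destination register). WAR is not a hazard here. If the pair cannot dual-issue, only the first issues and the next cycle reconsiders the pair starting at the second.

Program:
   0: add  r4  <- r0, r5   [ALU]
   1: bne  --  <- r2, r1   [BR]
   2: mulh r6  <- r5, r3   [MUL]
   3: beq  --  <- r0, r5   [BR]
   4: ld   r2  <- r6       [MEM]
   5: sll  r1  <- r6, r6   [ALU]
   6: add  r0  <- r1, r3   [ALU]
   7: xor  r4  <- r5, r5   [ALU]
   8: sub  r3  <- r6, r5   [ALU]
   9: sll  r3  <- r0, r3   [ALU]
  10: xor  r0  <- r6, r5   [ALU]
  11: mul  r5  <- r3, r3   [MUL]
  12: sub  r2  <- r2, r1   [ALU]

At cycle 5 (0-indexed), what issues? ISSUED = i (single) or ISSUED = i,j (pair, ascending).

ISSUED = 8

c0: i0/i1 add.ALU/bne.BR  2-wide
c1: i2 mulh.MUL  no-port MUL/BR
c2: i3/i4 beq.BR/ld.MEM  2-wide
c3: i5 sll.ALU  RAW r1
c4: i6/i7 add.ALU/xor.ALU  2-wide
c5: i8 sub.ALU  RAW+WAW r3
c6: i9/i10 sll.ALU/xor.ALU  2-wide
c7: i11/i12 mul.MUL/sub.ALU  2-wide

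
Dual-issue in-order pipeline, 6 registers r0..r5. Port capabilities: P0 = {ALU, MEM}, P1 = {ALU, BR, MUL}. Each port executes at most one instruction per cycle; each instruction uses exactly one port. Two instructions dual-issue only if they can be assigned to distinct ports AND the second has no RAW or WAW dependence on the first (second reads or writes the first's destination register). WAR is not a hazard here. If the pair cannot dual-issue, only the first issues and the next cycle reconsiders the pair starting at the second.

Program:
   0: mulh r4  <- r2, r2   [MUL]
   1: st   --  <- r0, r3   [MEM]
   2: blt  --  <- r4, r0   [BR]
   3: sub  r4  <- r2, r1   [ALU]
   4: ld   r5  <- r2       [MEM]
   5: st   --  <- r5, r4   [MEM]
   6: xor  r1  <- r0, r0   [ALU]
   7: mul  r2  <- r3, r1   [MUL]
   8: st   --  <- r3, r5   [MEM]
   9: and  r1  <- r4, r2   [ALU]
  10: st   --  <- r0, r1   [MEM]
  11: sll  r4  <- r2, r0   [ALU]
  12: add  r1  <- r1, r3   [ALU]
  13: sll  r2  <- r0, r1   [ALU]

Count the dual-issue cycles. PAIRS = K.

  cy0 -> i0/i1 (mulh;st) dual
  cy1 -> i2/i3 (blt;sub) dual
  cy2 -> i4 (ld) no-port MEM/MEM
  cy3 -> i5/i6 (st;xor) dual
  cy4 -> i7/i8 (mul;st) dual
  cy5 -> i9 (and) RAW r1
  cy6 -> i10/i11 (st;sll) dual
  cy7 -> i12 (add) RAW r1
  cy8 -> i13 (sll) tail

PAIRS = 5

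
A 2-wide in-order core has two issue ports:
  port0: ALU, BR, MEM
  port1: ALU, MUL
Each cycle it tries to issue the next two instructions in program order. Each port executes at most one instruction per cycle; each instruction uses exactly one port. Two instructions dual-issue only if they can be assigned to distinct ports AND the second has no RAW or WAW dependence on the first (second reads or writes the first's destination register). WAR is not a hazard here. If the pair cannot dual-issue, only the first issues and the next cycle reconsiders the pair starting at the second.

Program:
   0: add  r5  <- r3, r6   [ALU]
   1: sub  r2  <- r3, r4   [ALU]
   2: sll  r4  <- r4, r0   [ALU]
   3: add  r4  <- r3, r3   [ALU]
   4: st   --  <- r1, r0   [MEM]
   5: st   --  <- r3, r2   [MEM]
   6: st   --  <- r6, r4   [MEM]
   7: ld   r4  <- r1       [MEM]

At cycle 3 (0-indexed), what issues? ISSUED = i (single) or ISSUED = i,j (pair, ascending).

ISSUED = 5

[0] i0,i1  add.ALU/sub.ALU  -- dual
[1] i2  sll.ALU  -- WAW r4
[2] i3,i4  add.ALU/st.MEM  -- dual
[3] i5  st.MEM  -- no-port MEM/MEM
[4] i6  st.MEM  -- no-port MEM/MEM
[5] i7  ld.MEM  -- tail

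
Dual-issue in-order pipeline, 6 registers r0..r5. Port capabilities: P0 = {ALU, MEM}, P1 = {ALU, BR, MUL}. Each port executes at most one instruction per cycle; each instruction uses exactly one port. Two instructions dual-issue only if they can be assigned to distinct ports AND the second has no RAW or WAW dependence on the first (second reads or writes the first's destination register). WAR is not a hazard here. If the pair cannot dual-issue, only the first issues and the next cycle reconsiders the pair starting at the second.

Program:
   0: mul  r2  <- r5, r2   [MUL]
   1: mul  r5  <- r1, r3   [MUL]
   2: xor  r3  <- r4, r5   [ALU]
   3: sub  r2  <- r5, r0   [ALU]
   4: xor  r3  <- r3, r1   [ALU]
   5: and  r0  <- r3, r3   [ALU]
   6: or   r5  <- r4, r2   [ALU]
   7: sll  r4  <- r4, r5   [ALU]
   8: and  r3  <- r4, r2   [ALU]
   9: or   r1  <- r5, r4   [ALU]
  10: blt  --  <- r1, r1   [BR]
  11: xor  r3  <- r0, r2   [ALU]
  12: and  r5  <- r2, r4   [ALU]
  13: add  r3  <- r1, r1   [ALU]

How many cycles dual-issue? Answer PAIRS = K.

c0: i0 mul.MUL  no-port MUL/MUL
c1: i1 mul.MUL  RAW r5
c2: i2&i3 xor.ALU;sub.ALU  2-wide
c3: i4 xor.ALU  RAW r3
c4: i5&i6 and.ALU;or.ALU  2-wide
c5: i7 sll.ALU  RAW r4
c6: i8&i9 and.ALU;or.ALU  2-wide
c7: i10&i11 blt.BR;xor.ALU  2-wide
c8: i12&i13 and.ALU;add.ALU  2-wide

PAIRS = 5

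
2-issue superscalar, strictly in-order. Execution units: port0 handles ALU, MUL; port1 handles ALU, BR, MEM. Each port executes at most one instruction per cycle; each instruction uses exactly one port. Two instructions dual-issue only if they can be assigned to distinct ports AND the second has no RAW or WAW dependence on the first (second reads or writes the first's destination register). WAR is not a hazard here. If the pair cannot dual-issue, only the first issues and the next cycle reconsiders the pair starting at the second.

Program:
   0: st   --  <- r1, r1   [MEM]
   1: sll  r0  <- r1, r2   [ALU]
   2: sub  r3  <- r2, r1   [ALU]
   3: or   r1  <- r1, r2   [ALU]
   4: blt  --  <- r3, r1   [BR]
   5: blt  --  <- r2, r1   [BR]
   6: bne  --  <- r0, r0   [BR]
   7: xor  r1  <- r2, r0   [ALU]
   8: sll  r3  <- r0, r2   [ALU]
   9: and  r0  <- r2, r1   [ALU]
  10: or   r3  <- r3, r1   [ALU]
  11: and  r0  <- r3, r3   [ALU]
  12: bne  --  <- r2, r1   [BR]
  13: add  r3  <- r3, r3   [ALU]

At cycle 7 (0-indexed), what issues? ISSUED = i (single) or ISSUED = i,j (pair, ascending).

ISSUED = 11,12

t=0 i0,i1:st+sll ; 2-wide
t=1 i2,i3:sub+or ; 2-wide
t=2 i4:blt ; no-port BR/BR
t=3 i5:blt ; no-port BR/BR
t=4 i6,i7:bne+xor ; 2-wide
t=5 i8,i9:sll+and ; 2-wide
t=6 i10:or ; RAW r3
t=7 i11,i12:and+bne ; 2-wide
t=8 i13:add ; tail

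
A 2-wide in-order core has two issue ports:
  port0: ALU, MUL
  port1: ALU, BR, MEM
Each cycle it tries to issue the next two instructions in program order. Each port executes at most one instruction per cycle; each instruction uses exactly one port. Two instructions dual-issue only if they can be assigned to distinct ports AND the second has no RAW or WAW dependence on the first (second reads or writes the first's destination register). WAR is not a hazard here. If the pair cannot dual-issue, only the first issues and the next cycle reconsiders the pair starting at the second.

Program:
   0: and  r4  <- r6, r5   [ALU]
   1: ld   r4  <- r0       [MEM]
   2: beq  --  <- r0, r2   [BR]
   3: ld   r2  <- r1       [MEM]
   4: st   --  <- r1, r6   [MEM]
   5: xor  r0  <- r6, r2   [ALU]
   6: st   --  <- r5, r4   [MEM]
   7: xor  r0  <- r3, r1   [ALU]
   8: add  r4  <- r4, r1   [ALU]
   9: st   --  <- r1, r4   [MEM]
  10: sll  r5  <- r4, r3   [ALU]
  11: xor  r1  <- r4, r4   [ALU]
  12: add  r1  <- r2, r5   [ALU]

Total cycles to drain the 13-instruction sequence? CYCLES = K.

CYCLES = 10

#0 head=0: and.ALU i0 WAW r4
#1 head=1: ld.MEM i1 no-port MEM/BR
#2 head=2: beq.BR i2 no-port BR/MEM
#3 head=3: ld.MEM i3 no-port MEM/MEM
#4 head=4: st.MEM;xor.ALU i4/i5 2-wide
#5 head=6: st.MEM;xor.ALU i6/i7 2-wide
#6 head=8: add.ALU i8 RAW r4
#7 head=9: st.MEM;sll.ALU i9/i10 2-wide
#8 head=11: xor.ALU i11 WAW r1
#9 head=12: add.ALU i12 tail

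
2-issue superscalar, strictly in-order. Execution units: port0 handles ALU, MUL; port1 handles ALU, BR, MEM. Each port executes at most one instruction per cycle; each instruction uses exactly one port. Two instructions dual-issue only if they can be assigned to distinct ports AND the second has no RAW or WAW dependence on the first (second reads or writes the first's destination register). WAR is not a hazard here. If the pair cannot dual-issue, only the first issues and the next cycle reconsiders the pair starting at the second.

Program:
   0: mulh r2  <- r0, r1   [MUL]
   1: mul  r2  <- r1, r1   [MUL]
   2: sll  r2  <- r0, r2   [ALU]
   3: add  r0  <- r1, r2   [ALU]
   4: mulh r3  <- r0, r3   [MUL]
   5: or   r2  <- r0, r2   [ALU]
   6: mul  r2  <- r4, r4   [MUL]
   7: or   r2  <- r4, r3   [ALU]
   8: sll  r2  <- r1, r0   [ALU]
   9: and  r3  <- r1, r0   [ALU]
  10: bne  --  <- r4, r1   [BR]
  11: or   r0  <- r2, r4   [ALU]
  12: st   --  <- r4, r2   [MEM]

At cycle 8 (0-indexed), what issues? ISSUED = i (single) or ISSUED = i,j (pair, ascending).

ISSUED = 10,11

t=0 i0:mulh.MUL ; no-port MUL/MUL
t=1 i1:mul.MUL ; RAW+WAW r2
t=2 i2:sll.ALU ; RAW r2
t=3 i3:add.ALU ; RAW r0
t=4 i4/i5:mulh.MUL or.ALU ; pair
t=5 i6:mul.MUL ; WAW r2
t=6 i7:or.ALU ; WAW r2
t=7 i8/i9:sll.ALU and.ALU ; pair
t=8 i10/i11:bne.BR or.ALU ; pair
t=9 i12:st.MEM ; tail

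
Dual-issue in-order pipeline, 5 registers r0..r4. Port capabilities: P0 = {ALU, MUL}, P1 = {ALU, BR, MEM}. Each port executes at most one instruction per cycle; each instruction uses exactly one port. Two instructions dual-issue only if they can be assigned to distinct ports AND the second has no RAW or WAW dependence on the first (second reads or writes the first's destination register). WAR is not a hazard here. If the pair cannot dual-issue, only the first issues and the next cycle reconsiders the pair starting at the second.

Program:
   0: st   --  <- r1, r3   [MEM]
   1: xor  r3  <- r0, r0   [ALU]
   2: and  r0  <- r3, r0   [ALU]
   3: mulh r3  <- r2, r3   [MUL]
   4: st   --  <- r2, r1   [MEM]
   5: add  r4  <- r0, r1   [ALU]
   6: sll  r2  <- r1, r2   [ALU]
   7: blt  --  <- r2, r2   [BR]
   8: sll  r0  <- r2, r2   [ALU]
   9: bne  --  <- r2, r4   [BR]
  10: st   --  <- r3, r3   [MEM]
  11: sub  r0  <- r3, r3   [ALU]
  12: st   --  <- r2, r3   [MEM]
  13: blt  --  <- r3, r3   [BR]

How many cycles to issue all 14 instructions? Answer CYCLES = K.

[0] i0&i1  st.MEM/xor.ALU  -- 2-wide
[1] i2&i3  and.ALU/mulh.MUL  -- 2-wide
[2] i4&i5  st.MEM/add.ALU  -- 2-wide
[3] i6  sll.ALU  -- RAW r2
[4] i7&i8  blt.BR/sll.ALU  -- 2-wide
[5] i9  bne.BR  -- no-port BR/MEM
[6] i10&i11  st.MEM/sub.ALU  -- 2-wide
[7] i12  st.MEM  -- no-port MEM/BR
[8] i13  blt.BR  -- tail

CYCLES = 9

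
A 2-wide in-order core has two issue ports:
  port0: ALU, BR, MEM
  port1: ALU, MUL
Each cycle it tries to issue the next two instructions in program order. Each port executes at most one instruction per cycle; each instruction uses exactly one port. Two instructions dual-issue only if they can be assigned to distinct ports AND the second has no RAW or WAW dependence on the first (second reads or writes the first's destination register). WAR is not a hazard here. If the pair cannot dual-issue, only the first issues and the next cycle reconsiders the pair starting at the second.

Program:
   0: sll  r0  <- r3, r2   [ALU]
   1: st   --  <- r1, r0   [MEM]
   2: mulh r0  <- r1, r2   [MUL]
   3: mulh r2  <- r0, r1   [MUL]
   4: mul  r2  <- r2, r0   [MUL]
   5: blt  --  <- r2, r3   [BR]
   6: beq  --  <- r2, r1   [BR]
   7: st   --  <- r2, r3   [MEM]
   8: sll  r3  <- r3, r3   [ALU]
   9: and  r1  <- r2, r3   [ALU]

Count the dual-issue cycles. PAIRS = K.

0. sll @i0  | RAW r0
1. st+mulh @i1+i2  | pair
2. mulh @i3  | no-port MUL/MUL
3. mul @i4  | RAW r2
4. blt @i5  | no-port BR/BR
5. beq @i6  | no-port BR/MEM
6. st+sll @i7+i8  | pair
7. and @i9  | tail

PAIRS = 2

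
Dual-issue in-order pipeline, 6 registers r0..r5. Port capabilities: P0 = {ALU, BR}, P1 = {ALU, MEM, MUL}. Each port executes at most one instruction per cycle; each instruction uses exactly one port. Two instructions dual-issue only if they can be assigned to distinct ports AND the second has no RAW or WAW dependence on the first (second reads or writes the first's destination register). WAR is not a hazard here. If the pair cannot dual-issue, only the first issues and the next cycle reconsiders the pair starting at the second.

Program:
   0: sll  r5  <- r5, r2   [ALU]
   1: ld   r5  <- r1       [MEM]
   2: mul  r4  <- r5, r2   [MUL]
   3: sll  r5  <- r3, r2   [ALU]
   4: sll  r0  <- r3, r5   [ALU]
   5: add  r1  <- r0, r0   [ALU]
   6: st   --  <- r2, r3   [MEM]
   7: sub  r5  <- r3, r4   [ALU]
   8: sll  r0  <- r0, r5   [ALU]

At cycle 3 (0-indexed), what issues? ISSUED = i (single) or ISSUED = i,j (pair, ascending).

c0: i0 sll.ALU  WAW r5
c1: i1 ld.MEM  no-port MEM/MUL
c2: i2&i3 mul.MUL/sll.ALU  dual
c3: i4 sll.ALU  RAW r0
c4: i5&i6 add.ALU/st.MEM  dual
c5: i7 sub.ALU  RAW r5
c6: i8 sll.ALU  tail

ISSUED = 4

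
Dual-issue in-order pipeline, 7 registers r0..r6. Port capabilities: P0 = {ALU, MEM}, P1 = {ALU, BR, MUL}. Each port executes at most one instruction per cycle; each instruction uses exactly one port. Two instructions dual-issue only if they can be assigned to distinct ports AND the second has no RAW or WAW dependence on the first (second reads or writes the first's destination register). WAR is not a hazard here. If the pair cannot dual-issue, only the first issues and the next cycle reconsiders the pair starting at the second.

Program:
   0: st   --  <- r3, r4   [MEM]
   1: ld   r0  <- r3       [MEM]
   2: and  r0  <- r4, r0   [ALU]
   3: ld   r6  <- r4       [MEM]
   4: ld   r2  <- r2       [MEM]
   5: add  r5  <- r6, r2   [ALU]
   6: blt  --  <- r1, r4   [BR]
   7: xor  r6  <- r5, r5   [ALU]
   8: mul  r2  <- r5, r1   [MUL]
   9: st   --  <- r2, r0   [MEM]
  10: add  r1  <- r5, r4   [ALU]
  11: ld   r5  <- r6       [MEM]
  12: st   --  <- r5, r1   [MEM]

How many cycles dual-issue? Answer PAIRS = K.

PAIRS = 4

  cy0 -> i0 (st) no-port MEM/MEM
  cy1 -> i1 (ld) RAW+WAW r0
  cy2 -> i2/i3 (and+ld) dual
  cy3 -> i4 (ld) RAW r2
  cy4 -> i5/i6 (add+blt) dual
  cy5 -> i7/i8 (xor+mul) dual
  cy6 -> i9/i10 (st+add) dual
  cy7 -> i11 (ld) no-port MEM/MEM
  cy8 -> i12 (st) tail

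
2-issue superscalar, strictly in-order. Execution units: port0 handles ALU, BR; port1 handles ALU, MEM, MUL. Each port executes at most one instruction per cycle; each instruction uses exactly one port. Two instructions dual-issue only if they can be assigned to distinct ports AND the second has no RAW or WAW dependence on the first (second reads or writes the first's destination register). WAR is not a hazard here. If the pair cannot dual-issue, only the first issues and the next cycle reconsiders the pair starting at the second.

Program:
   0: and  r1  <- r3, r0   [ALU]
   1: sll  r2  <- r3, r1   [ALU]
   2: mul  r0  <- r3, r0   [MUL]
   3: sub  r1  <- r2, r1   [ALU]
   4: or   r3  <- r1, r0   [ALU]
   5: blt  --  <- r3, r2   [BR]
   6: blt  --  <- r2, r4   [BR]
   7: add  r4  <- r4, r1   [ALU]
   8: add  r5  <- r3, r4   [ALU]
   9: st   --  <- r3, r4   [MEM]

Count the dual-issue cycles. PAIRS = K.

  cy0 -> i0 (and.ALU) RAW r1
  cy1 -> i1&i2 (sll.ALU mul.MUL) pair
  cy2 -> i3 (sub.ALU) RAW r1
  cy3 -> i4 (or.ALU) RAW r3
  cy4 -> i5 (blt.BR) no-port BR/BR
  cy5 -> i6&i7 (blt.BR add.ALU) pair
  cy6 -> i8&i9 (add.ALU st.MEM) pair

PAIRS = 3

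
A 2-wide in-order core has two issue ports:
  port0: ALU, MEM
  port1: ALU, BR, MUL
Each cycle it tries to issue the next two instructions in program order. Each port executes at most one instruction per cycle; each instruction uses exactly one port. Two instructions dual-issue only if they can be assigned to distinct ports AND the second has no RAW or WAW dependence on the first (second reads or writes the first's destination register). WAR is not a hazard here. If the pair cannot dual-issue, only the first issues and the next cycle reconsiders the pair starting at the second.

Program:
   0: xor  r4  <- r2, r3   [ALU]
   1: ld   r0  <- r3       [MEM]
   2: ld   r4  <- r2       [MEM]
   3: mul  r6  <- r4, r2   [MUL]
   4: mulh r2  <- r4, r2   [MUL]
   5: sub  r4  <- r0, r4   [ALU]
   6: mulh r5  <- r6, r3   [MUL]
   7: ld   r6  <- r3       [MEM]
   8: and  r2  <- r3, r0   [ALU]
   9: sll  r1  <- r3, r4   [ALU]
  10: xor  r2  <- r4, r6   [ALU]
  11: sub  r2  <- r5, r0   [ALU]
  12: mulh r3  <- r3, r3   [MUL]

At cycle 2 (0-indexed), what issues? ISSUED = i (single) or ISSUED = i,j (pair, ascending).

ISSUED = 3

[0] i0&i1  xor.ALU;ld.MEM  -- pair
[1] i2  ld.MEM  -- RAW r4
[2] i3  mul.MUL  -- no-port MUL/MUL
[3] i4&i5  mulh.MUL;sub.ALU  -- pair
[4] i6&i7  mulh.MUL;ld.MEM  -- pair
[5] i8&i9  and.ALU;sll.ALU  -- pair
[6] i10  xor.ALU  -- WAW r2
[7] i11&i12  sub.ALU;mulh.MUL  -- pair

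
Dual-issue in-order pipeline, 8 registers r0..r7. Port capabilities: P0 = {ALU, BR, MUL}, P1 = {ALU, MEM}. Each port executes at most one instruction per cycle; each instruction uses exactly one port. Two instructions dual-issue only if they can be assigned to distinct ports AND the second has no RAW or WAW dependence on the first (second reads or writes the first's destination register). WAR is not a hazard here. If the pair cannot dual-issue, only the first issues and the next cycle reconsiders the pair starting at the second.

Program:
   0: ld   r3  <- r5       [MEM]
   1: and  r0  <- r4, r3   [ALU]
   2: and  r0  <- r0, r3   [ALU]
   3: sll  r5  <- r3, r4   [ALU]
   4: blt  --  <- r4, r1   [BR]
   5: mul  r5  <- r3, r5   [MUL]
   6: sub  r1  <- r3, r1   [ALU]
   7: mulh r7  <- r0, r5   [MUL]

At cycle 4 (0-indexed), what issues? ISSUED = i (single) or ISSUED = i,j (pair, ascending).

ISSUED = 5,6

c0: i0 ld.MEM  RAW r3
c1: i1 and.ALU  RAW+WAW r0
c2: i2+i3 and.ALU sll.ALU  dual
c3: i4 blt.BR  no-port BR/MUL
c4: i5+i6 mul.MUL sub.ALU  dual
c5: i7 mulh.MUL  tail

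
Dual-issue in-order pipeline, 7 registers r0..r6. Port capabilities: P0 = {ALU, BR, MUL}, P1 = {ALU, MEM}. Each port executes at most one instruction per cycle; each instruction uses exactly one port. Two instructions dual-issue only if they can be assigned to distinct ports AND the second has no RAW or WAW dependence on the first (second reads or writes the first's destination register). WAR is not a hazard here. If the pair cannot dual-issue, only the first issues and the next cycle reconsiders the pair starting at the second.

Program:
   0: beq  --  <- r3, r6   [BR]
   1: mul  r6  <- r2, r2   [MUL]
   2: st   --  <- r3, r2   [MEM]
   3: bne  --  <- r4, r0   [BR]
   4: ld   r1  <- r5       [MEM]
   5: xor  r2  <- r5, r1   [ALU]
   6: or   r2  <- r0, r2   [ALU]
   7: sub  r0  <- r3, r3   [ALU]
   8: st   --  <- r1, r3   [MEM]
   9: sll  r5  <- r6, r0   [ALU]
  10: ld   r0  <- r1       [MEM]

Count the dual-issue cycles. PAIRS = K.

t=0 i0:beq.BR ; no-port BR/MUL
t=1 i1,i2:mul.MUL;st.MEM ; dual
t=2 i3,i4:bne.BR;ld.MEM ; dual
t=3 i5:xor.ALU ; RAW+WAW r2
t=4 i6,i7:or.ALU;sub.ALU ; dual
t=5 i8,i9:st.MEM;sll.ALU ; dual
t=6 i10:ld.MEM ; tail

PAIRS = 4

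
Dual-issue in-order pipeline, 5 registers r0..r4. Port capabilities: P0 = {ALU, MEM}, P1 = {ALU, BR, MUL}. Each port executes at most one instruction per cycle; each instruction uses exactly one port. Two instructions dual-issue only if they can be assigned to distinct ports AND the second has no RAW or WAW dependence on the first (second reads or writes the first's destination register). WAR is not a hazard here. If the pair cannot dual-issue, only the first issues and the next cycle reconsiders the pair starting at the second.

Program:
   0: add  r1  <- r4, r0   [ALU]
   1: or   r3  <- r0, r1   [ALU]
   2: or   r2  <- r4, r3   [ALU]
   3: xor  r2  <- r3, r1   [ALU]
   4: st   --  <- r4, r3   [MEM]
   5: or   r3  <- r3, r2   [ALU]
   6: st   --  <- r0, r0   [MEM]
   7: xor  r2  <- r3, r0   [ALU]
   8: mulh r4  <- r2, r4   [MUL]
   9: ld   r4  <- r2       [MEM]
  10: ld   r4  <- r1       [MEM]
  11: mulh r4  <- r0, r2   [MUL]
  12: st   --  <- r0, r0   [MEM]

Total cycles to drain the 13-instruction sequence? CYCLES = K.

CYCLES = 10

c0: i0 add.ALU  RAW r1
c1: i1 or.ALU  RAW r3
c2: i2 or.ALU  WAW r2
c3: i3,i4 xor.ALU/st.MEM  2-wide
c4: i5,i6 or.ALU/st.MEM  2-wide
c5: i7 xor.ALU  RAW r2
c6: i8 mulh.MUL  WAW r4
c7: i9 ld.MEM  no-port MEM/MEM
c8: i10 ld.MEM  WAW r4
c9: i11,i12 mulh.MUL/st.MEM  2-wide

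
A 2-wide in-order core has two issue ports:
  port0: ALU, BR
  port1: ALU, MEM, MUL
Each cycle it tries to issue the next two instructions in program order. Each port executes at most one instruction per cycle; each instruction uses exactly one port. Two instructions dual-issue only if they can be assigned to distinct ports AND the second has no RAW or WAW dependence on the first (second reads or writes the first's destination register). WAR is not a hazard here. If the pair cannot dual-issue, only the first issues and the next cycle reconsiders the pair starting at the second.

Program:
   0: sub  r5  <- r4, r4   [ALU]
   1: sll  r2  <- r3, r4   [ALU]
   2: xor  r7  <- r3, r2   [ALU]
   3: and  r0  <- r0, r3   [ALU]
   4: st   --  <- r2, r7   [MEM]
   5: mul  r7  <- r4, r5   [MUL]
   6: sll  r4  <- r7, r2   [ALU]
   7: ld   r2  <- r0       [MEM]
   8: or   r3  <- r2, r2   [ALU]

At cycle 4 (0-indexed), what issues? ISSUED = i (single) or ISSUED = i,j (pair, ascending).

ISSUED = 6,7

[0] i0,i1  sub.ALU+sll.ALU  -- pair
[1] i2,i3  xor.ALU+and.ALU  -- pair
[2] i4  st.MEM  -- no-port MEM/MUL
[3] i5  mul.MUL  -- RAW r7
[4] i6,i7  sll.ALU+ld.MEM  -- pair
[5] i8  or.ALU  -- tail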